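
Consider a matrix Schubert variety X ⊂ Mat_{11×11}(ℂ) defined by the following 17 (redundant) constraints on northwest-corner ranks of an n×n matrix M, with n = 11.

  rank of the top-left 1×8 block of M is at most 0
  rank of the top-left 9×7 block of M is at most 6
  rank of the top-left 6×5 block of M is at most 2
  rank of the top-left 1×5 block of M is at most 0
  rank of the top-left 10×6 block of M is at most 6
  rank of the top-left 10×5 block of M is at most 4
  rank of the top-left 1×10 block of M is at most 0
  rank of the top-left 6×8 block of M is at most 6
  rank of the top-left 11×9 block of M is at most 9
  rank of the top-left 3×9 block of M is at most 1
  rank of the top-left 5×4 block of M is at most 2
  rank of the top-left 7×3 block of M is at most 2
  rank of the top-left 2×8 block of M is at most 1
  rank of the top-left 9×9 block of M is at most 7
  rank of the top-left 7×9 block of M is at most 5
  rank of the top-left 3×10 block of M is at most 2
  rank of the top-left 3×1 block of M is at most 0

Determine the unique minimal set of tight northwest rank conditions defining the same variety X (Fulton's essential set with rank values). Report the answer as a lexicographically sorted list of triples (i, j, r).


Rank table r_w(11×11) implied by the 17 constraints:

  i=1: 0, 0, 0, 0, 0, 0, 0, 0, 0, 0, 1
  i=2: 0, 1, 1, 1, 1, 1, 1, 1, 1, 1, 2
  i=3: 0, 1, 1, 1, 1, 1, 1, 1, 1, 2, 3
  i=4: 1, 2, 2, 2, 2, 2, 2, 2, 2, 3, 4
  i=5: 1, 2, 2, 2, 2, 3, 3, 3, 3, 4, 5
  i=6: 1, 2, 2, 2, 2, 3, 4, 4, 4, 5, 6
  i=7: 1, 2, 2, 3, 3, 4, 5, 5, 5, 6, 7
  i=8: 1, 2, 3, 4, 4, 5, 6, 6, 6, 7, 8
  i=9: 1, 2, 3, 4, 4, 5, 6, 7, 7, 8, 9
  i=10: 1, 2, 3, 4, 4, 5, 6, 7, 8, 9, 10
  i=11: 1, 2, 3, 4, 5, 6, 7, 8, 9, 10, 11

so w = (11, 2, 10, 1, 6, 7, 4, 3, 8, 9, 5).

Rothe diagram D(w) (28 cells), 6 SE-corners (essential conditions):

[(1, 10, 0), (3, 1, 0), (3, 9, 1), (6, 5, 2), (7, 3, 2), (10, 5, 4)]


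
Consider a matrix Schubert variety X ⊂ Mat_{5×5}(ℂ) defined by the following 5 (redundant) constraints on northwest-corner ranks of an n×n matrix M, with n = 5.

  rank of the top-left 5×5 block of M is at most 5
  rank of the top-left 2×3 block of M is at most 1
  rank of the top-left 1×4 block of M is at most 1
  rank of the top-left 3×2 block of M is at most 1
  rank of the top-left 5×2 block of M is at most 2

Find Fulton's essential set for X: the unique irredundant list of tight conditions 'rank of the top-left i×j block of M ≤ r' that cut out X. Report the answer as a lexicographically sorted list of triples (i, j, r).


Computing R[i][j] = min implied NW-rank bound (n=5, 5 conditions):

  row 1: 1  1  1  1  1
  row 2: 1  1  1  2  2
  row 3: 1  1  2  3  3
  row 4: 1  2  3  4  4
  row 5: 1  2  3  4  5

reading off 1-entries of Δ²R: w = (1, 4, 3, 2, 5).

|D(w)|=3, |Ess(w)|=2:

[(2, 3, 1), (3, 2, 1)]


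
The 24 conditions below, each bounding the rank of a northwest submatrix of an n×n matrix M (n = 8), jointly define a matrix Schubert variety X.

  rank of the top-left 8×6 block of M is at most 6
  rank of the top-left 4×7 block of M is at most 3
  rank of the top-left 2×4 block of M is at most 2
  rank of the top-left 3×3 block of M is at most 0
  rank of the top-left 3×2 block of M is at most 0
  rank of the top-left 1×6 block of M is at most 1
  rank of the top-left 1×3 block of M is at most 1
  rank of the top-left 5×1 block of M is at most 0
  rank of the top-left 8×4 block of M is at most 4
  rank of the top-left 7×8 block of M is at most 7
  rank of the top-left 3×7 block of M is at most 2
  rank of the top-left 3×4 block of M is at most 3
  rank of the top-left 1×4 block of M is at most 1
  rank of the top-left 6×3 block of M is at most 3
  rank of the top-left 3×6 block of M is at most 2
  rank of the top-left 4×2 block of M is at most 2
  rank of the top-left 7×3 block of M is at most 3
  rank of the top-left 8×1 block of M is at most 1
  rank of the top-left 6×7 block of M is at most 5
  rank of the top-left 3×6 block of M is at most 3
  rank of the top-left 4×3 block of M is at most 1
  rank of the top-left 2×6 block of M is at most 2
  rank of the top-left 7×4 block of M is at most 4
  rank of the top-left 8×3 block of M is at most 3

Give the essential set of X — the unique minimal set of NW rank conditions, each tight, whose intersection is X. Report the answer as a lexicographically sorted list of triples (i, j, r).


Propagating the 24 rank bounds to every northwest block:

  R[1]: 0, 0, 0, 1, 1, 1, 1, 1
  R[2]: 0, 0, 0, 1, 2, 2, 2, 2
  R[3]: 0, 0, 0, 1, 2, 2, 2, 3
  R[4]: 0, 1, 1, 2, 3, 3, 3, 4
  R[5]: 0, 1, 2, 3, 4, 4, 4, 5
  R[6]: 1, 2, 3, 4, 5, 5, 5, 6
  R[7]: 1, 2, 3, 4, 5, 6, 6, 7
  R[8]: 1, 2, 3, 4, 5, 6, 7, 8

so w = (4, 5, 8, 2, 3, 1, 6, 7).

Rothe diagram D(w) (13 cells), 3 SE-corners (essential conditions):

[(3, 3, 0), (3, 7, 2), (5, 1, 0)]


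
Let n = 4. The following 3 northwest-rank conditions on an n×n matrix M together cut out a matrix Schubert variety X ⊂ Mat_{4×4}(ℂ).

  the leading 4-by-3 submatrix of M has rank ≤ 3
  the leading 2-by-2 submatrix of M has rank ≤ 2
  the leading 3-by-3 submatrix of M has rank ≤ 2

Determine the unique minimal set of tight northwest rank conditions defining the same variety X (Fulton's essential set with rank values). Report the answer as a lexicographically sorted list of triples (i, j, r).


Computing R[i][j] = min implied NW-rank bound (n=4, 3 conditions):

  i=1: 1  1  1  1
  i=2: 1  2  2  2
  i=3: 1  2  2  3
  i=4: 1  2  3  4

so w = (1, 2, 4, 3).

|D(w)|=1, |Ess(w)|=1:

[(3, 3, 2)]


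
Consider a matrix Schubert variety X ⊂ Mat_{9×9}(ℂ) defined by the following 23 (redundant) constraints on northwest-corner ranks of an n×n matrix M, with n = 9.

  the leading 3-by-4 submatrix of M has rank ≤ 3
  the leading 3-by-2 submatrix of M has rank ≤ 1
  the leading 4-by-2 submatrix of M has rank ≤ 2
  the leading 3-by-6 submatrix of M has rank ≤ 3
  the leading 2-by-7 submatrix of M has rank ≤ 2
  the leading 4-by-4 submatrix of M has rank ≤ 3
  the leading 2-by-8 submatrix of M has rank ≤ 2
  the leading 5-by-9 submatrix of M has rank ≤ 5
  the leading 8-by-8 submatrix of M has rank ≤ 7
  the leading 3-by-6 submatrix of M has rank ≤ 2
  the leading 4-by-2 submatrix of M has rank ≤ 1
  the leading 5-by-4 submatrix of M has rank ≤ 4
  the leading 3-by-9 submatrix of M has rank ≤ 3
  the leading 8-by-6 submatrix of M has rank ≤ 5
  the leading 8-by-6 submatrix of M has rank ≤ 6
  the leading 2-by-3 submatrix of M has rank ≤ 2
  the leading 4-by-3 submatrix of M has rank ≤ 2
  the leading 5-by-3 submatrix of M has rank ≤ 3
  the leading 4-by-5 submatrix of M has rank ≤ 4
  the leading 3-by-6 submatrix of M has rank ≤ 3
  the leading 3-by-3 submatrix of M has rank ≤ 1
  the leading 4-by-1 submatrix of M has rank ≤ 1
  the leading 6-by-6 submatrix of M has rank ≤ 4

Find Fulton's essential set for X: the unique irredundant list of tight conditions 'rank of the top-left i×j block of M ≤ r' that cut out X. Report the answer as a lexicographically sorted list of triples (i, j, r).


Computing R[i][j] = min implied NW-rank bound (n=9, 23 conditions):

  1 | 1 | 1 | 1 | 1 | 1 | 1 | 1 | 1
  1 | 1 | 1 | 2 | 2 | 2 | 2 | 2 | 2
  1 | 1 | 1 | 2 | 2 | 2 | 3 | 3 | 3
  1 | 1 | 2 | 3 | 3 | 3 | 4 | 4 | 4
  1 | 2 | 3 | 4 | 4 | 4 | 5 | 5 | 5
  1 | 2 | 3 | 4 | 4 | 4 | 5 | 6 | 6
  1 | 2 | 3 | 4 | 5 | 5 | 6 | 7 | 7
  1 | 2 | 3 | 4 | 5 | 5 | 6 | 7 | 8
  1 | 2 | 3 | 4 | 5 | 6 | 7 | 8 | 9

giving w = (1, 4, 7, 3, 2, 8, 5, 9, 6) via Δ²R.

Fulton essential set (5 of the 10 Rothe cells):

[(3, 3, 1), (3, 6, 2), (4, 2, 1), (6, 6, 4), (8, 6, 5)]


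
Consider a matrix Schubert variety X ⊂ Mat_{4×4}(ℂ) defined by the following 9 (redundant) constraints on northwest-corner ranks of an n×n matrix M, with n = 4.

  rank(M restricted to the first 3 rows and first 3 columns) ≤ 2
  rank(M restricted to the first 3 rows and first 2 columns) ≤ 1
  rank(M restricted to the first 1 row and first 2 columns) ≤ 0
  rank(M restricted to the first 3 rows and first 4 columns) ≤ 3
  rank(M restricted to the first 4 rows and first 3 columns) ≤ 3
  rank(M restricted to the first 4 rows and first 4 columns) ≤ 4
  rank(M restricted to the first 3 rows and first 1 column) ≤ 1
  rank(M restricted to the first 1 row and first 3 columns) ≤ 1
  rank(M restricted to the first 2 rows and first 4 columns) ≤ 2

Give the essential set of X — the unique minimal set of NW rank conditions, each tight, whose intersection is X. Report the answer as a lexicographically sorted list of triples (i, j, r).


Rank table r_w(4×4) implied by the 9 constraints:

  0  0  1  1
  1  1  2  2
  1  1  2  3
  1  2  3  4

reading off 1-entries of Δ²R: w = (3, 1, 4, 2).

Rothe diagram D(w) (3 cells), 2 SE-corners (essential conditions):

[(1, 2, 0), (3, 2, 1)]


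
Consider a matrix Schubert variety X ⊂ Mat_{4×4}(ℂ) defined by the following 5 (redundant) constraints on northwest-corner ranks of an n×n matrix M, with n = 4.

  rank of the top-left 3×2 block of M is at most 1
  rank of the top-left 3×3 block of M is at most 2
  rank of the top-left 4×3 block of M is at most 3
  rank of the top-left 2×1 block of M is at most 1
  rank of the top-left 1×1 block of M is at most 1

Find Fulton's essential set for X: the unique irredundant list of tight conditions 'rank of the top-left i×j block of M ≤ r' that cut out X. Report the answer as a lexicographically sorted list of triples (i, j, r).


Reconstructing r_w from the 5 given conditions:

  R[1]: 1 1 1 1
  R[2]: 1 1 2 2
  R[3]: 1 1 2 3
  R[4]: 1 2 3 4

hence w(1..4) = (1, 3, 4, 2).

ℓ(w)=2; the 1 essential cell (i,j,r):

[(3, 2, 1)]


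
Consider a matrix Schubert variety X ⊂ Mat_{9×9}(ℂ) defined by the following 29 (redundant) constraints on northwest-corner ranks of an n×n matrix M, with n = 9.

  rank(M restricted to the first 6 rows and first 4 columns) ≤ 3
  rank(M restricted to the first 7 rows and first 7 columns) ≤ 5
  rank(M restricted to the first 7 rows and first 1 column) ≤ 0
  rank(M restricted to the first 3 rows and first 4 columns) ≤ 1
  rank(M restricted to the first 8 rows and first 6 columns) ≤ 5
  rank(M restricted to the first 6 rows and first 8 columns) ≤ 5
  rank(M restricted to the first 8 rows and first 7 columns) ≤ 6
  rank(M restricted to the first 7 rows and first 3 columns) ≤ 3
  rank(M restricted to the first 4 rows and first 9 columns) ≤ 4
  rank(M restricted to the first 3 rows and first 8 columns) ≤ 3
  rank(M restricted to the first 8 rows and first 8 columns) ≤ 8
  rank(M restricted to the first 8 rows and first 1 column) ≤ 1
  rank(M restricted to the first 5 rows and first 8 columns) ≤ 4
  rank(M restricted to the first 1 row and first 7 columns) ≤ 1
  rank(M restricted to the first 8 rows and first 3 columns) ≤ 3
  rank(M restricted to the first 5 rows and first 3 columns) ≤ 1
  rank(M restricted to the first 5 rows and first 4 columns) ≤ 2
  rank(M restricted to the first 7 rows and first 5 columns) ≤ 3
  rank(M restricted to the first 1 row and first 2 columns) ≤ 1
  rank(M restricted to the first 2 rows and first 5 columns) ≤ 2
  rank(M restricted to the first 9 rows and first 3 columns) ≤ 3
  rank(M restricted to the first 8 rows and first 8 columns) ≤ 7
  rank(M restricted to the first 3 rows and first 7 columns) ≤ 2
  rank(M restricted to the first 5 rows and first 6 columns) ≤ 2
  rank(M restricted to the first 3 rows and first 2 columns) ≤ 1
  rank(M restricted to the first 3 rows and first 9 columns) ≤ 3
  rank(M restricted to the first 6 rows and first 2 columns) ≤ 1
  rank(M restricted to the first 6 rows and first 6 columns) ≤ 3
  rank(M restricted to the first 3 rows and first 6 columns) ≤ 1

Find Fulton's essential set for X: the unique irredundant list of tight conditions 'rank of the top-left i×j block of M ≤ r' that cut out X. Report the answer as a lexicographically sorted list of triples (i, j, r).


The tightest implied rank at each (i,j), from the 29 conditions:

  row 1: 0 | 1 | 1 | 1 | 1 | 1 | 1 | 1 | 1
  row 2: 0 | 1 | 1 | 1 | 1 | 1 | 2 | 2 | 2
  row 3: 0 | 1 | 1 | 1 | 1 | 1 | 2 | 3 | 3
  row 4: 0 | 1 | 1 | 2 | 2 | 2 | 3 | 4 | 4
  row 5: 0 | 1 | 1 | 2 | 2 | 2 | 3 | 4 | 5
  row 6: 0 | 1 | 2 | 3 | 3 | 3 | 4 | 5 | 6
  row 7: 0 | 1 | 2 | 3 | 3 | 4 | 5 | 6 | 7
  row 8: 1 | 2 | 3 | 4 | 4 | 5 | 6 | 7 | 8
  row 9: 1 | 2 | 3 | 4 | 5 | 6 | 7 | 8 | 9

hence w(1..9) = (2, 7, 8, 4, 9, 3, 6, 1, 5).

Rothe diagram D(w) (20 cells), 5 SE-corners (essential conditions):

[(3, 6, 1), (5, 3, 1), (5, 6, 2), (7, 1, 0), (7, 5, 3)]


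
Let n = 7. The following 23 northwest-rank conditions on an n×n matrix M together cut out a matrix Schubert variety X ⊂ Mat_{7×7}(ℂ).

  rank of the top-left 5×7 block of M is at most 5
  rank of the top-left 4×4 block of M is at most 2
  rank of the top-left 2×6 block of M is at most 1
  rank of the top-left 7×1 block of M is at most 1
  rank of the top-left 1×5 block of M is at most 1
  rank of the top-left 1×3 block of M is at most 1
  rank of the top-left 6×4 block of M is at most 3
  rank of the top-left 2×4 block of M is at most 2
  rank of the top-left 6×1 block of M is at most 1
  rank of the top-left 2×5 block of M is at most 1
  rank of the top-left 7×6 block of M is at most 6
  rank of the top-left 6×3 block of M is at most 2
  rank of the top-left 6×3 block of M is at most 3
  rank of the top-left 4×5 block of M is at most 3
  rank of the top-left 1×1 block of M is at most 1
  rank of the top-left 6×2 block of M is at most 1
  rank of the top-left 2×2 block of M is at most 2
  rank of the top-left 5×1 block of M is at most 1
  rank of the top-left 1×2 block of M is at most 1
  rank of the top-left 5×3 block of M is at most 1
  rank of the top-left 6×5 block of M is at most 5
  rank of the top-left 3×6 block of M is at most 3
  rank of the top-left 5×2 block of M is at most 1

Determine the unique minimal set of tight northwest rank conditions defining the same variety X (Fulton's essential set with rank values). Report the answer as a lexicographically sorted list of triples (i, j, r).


The tightest implied rank at each (i,j), from the 23 conditions:

  1  1  1  1  1  1  1
  1  1  1  1  1  1  2
  1  1  1  2  2  2  3
  1  1  1  2  3  3  4
  1  1  1  2  3  4  5
  1  1  2  3  4  5  6
  1  2  3  4  5  6  7

reading off 1-entries of Δ²R: w = (1, 7, 4, 5, 6, 3, 2).

3 SE-corners of the 12-cell Rothe diagram give Ess(w):

[(2, 6, 1), (5, 3, 1), (6, 2, 1)]


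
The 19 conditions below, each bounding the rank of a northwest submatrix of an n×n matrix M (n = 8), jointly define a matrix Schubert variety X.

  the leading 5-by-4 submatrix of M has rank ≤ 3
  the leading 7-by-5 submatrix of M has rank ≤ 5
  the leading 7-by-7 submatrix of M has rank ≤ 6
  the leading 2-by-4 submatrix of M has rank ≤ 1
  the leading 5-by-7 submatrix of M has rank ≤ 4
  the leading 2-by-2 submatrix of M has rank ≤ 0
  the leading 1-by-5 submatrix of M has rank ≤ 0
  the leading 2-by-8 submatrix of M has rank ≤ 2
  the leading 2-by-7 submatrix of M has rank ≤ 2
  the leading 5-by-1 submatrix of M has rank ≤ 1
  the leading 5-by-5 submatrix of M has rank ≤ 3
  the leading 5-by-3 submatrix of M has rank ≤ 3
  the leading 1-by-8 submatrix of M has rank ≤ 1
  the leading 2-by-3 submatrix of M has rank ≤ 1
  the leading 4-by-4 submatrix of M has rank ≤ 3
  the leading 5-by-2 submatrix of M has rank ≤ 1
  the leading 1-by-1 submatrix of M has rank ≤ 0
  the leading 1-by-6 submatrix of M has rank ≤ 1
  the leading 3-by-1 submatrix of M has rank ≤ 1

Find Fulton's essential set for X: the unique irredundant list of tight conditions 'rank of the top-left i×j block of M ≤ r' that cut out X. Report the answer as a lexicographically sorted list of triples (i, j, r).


The tightest implied rank at each (i,j), from the 19 conditions:

  R[1]: 0 | 0 | 0 | 0 | 0 | 1 | 1 | 1
  R[2]: 0 | 0 | 1 | 1 | 1 | 2 | 2 | 2
  R[3]: 1 | 1 | 2 | 2 | 2 | 3 | 3 | 3
  R[4]: 1 | 1 | 2 | 3 | 3 | 4 | 4 | 4
  R[5]: 1 | 1 | 2 | 3 | 3 | 4 | 4 | 5
  R[6]: 1 | 2 | 3 | 4 | 4 | 5 | 5 | 6
  R[7]: 1 | 2 | 3 | 4 | 5 | 6 | 6 | 7
  R[8]: 1 | 2 | 3 | 4 | 5 | 6 | 7 | 8

giving w = (6, 3, 1, 4, 8, 2, 5, 7) via Δ²R.

Rothe diagram D(w) (11 cells), 5 SE-corners (essential conditions):

[(1, 5, 0), (2, 2, 0), (5, 2, 1), (5, 5, 3), (5, 7, 4)]


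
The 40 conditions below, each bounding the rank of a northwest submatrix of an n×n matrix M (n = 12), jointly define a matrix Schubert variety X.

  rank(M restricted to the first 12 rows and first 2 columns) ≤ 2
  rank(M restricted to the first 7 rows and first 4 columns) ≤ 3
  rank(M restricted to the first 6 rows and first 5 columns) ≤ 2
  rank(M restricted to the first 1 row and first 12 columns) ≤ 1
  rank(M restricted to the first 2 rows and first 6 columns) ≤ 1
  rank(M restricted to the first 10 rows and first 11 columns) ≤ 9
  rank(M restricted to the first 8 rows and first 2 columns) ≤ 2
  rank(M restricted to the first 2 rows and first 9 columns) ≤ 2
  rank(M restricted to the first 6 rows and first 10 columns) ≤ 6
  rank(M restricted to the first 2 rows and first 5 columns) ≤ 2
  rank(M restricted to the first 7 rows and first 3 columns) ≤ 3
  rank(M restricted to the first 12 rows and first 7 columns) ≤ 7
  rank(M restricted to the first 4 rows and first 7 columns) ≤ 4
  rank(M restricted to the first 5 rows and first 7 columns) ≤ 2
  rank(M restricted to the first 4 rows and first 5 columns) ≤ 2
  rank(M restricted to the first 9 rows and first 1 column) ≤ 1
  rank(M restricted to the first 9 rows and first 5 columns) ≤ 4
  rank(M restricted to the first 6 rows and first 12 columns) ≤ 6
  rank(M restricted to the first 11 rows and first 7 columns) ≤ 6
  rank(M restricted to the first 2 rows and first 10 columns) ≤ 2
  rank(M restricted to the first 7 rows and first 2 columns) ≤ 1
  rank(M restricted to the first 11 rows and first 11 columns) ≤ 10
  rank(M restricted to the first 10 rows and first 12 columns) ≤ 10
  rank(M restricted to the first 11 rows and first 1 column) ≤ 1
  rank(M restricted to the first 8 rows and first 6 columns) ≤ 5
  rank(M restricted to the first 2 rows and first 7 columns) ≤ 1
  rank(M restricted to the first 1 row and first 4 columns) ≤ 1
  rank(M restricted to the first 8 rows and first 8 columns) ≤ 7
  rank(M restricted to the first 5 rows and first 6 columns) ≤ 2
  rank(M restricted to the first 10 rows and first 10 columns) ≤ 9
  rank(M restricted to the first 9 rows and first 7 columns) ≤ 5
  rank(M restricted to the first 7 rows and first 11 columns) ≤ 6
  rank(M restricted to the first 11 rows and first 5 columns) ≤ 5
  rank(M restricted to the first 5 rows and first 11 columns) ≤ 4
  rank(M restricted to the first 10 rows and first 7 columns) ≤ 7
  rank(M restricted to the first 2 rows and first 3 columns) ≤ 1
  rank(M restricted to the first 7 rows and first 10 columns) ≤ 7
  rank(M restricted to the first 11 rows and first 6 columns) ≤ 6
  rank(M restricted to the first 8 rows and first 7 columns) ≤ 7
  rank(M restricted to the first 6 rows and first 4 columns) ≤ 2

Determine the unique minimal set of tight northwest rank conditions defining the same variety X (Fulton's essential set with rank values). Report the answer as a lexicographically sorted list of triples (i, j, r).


The tightest implied rank at each (i,j), from the 40 conditions:

  1  1  1  1  1  1  1  1  1  1  1  1
  1  1  1  1  1  1  1  2  2  2  2  2
  1  1  2  2  2  2  2  3  3  3  3  3
  1  1  2  2  2  2  2  3  4  4  4  4
  1  1  2  2  2  2  2  3  4  4  4  5
  1  1  2  2  2  3  3  4  5  5  5  6
  1  1  2  3  3  4  4  5  6  6  6  7
  1  2  3  4  4  5  5  6  7  7  7  8
  1  2  3  4  4  5  5  6  7  8  8  9
  1  2  3  4  5  6  6  7  8  9  9  10
  1  2  3  4  5  6  6  7  8  9  10  11
  1  2  3  4  5  6  7  8  9  10  11  12

hence w(1..12) = (1, 8, 3, 9, 12, 6, 4, 2, 10, 5, 11, 7).

D(w) has 26 cells with 8 SE-corners; essential set:

[(2, 7, 1), (5, 7, 2), (5, 11, 4), (6, 5, 2), (7, 2, 1), (9, 5, 4), (9, 7, 5), (11, 7, 6)]


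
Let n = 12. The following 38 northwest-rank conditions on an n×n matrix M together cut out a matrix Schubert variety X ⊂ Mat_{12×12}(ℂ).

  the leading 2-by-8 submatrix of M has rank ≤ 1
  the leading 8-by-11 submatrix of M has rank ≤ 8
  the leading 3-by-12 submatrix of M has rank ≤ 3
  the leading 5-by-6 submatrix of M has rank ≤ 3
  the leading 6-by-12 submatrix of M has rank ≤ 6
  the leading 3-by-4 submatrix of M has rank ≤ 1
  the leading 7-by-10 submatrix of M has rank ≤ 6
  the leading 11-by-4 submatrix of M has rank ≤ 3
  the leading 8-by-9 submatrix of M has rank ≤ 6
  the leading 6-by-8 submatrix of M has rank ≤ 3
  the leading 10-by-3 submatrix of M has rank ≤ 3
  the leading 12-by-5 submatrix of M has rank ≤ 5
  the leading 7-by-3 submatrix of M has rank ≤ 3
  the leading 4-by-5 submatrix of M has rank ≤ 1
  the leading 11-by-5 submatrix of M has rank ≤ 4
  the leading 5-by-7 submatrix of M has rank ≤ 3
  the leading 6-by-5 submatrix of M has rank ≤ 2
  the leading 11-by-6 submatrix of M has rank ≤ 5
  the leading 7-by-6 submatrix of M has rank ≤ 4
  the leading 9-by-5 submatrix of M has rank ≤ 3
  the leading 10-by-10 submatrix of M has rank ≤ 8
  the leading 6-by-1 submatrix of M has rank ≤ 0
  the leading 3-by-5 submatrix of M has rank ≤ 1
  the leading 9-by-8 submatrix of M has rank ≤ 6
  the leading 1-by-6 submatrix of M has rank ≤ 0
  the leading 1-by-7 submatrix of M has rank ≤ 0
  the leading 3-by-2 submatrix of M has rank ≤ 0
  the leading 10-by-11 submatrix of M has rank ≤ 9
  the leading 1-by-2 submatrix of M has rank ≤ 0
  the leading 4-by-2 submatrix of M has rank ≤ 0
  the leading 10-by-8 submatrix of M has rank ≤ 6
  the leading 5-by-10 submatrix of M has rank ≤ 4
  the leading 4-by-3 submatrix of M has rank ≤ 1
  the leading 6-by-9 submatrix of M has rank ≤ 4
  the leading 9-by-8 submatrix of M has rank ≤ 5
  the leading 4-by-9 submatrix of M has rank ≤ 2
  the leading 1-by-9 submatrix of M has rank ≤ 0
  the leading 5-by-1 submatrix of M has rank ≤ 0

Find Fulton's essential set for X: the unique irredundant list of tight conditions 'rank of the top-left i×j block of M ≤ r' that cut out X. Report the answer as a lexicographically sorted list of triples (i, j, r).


Computing R[i][j] = min implied NW-rank bound (n=12, 38 conditions):

  R[1]: 0 | 0 | 0 | 0 | 0 | 0 | 0 | 0 | 0 | 1 | 1 | 1
  R[2]: 0 | 0 | 1 | 1 | 1 | 1 | 1 | 1 | 1 | 2 | 2 | 2
  R[3]: 0 | 0 | 1 | 1 | 1 | 2 | 2 | 2 | 2 | 3 | 3 | 3
  R[4]: 0 | 0 | 1 | 1 | 1 | 2 | 2 | 2 | 2 | 3 | 4 | 4
  R[5]: 0 | 1 | 2 | 2 | 2 | 3 | 3 | 3 | 3 | 4 | 5 | 5
  R[6]: 0 | 1 | 2 | 2 | 2 | 3 | 3 | 3 | 4 | 5 | 6 | 6
  R[7]: 1 | 2 | 3 | 3 | 3 | 4 | 4 | 4 | 5 | 6 | 7 | 7
  R[8]: 1 | 2 | 3 | 3 | 3 | 4 | 5 | 5 | 6 | 7 | 8 | 8
  R[9]: 1 | 2 | 3 | 3 | 3 | 4 | 5 | 5 | 6 | 7 | 8 | 9
  R[10]: 1 | 2 | 3 | 3 | 4 | 5 | 6 | 6 | 7 | 8 | 9 | 10
  R[11]: 1 | 2 | 3 | 3 | 4 | 5 | 6 | 7 | 8 | 9 | 10 | 11
  R[12]: 1 | 2 | 3 | 4 | 5 | 6 | 7 | 8 | 9 | 10 | 11 | 12

reading off 1-entries of Δ²R: w = (10, 3, 6, 11, 2, 9, 1, 7, 12, 5, 8, 4).

ℓ(w)=35; the 10 essential cells (i,j,r):

[(1, 9, 0), (4, 2, 0), (4, 5, 1), (4, 9, 2), (6, 1, 0), (6, 5, 2), (6, 8, 3), (9, 5, 3), (9, 8, 5), (11, 4, 3)]


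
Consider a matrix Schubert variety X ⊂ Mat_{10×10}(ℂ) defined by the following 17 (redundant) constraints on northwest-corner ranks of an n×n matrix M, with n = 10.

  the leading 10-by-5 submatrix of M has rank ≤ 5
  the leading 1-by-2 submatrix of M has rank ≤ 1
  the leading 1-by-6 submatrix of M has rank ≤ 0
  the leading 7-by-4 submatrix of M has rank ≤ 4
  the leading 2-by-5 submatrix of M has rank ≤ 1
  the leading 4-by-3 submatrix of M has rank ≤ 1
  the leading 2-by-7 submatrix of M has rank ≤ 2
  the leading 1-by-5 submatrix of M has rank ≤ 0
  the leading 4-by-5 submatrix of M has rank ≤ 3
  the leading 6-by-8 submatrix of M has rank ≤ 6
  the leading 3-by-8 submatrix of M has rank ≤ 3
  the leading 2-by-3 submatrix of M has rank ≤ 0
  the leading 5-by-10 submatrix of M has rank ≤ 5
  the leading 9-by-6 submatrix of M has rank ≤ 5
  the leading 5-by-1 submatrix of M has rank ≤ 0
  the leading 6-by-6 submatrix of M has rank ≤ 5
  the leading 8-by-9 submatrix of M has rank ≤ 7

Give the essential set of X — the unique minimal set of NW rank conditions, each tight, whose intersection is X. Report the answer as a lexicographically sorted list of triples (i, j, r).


Computing R[i][j] = min implied NW-rank bound (n=10, 17 conditions):

  0, 0, 0, 0, 0, 0, 1, 1, 1, 1
  0, 0, 0, 1, 1, 1, 2, 2, 2, 2
  0, 1, 1, 2, 2, 2, 3, 3, 3, 3
  0, 1, 1, 2, 3, 3, 4, 4, 4, 4
  0, 1, 2, 3, 4, 4, 5, 5, 5, 5
  1, 2, 3, 4, 5, 5, 6, 6, 6, 6
  1, 2, 3, 4, 5, 5, 6, 7, 7, 7
  1, 2, 3, 4, 5, 5, 6, 7, 7, 8
  1, 2, 3, 4, 5, 5, 6, 7, 8, 9
  1, 2, 3, 4, 5, 6, 7, 8, 9, 10

reading off 1-entries of Δ²R: w = (7, 4, 2, 5, 3, 1, 8, 10, 9, 6).

ℓ(w)=17; the 6 essential cells (i,j,r):

[(1, 6, 0), (2, 3, 0), (4, 3, 1), (5, 1, 0), (8, 9, 7), (9, 6, 5)]


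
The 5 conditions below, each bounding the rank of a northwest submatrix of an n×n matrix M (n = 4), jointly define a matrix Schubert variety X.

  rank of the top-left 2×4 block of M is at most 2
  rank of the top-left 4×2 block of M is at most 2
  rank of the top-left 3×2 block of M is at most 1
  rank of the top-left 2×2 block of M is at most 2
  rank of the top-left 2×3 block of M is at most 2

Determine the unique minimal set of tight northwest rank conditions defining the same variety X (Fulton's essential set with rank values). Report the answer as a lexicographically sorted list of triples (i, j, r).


Propagating the 5 rank bounds to every northwest block:

  row 1: 1, 1, 1, 1
  row 2: 1, 1, 2, 2
  row 3: 1, 1, 2, 3
  row 4: 1, 2, 3, 4

reading off 1-entries of Δ²R: w = (1, 3, 4, 2).

|D(w)|=2, |Ess(w)|=1:

[(3, 2, 1)]


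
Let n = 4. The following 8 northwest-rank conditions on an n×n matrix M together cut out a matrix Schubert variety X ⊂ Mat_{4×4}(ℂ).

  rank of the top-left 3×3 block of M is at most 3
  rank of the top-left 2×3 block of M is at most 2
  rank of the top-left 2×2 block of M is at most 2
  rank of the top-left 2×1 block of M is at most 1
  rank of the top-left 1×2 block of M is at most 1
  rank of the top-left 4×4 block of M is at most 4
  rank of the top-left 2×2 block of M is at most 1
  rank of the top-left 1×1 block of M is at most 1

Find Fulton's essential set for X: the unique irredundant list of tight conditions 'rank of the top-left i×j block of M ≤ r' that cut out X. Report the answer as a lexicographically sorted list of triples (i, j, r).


The tightest implied rank at each (i,j), from the 8 conditions:

  1, 1, 1, 1
  1, 1, 2, 2
  1, 2, 3, 3
  1, 2, 3, 4

hence w(1..4) = (1, 3, 2, 4).

ℓ(w)=1; the 1 essential cell (i,j,r):

[(2, 2, 1)]


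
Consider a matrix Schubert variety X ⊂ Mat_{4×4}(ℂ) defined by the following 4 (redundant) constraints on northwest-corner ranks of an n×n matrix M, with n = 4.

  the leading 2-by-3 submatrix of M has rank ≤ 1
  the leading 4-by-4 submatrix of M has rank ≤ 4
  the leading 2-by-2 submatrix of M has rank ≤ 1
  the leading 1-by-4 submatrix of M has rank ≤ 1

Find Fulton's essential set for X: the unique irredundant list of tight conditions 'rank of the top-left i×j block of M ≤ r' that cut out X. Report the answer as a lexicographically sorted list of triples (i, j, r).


The tightest implied rank at each (i,j), from the 4 conditions:

  1 1 1 1
  1 1 1 2
  1 2 2 3
  1 2 3 4

so w = (1, 4, 2, 3).

Fulton essential set (1 of the 2 Rothe cells):

[(2, 3, 1)]


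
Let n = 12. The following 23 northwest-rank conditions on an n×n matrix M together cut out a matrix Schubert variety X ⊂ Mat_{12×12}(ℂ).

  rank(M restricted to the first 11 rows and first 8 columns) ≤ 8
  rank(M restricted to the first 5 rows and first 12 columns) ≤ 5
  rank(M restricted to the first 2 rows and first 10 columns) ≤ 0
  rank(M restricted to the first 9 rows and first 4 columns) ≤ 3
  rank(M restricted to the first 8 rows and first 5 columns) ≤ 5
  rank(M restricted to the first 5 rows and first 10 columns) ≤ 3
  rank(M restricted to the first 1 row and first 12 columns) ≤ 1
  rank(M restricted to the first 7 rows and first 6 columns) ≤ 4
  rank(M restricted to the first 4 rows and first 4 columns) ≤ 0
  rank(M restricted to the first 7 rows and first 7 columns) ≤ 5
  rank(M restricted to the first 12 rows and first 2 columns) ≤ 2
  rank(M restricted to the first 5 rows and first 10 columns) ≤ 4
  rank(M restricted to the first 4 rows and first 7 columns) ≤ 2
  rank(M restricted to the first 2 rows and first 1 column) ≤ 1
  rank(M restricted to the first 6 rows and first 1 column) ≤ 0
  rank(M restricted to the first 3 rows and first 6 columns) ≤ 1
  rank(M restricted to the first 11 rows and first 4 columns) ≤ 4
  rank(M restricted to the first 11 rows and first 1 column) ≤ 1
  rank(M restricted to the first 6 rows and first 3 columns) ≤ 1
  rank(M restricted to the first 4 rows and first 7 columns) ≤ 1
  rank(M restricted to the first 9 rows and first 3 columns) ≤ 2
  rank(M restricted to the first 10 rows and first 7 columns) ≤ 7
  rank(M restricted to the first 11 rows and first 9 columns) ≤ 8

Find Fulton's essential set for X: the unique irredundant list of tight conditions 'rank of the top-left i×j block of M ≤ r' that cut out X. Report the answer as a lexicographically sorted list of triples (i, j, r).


Rank table r_w(12×12) implied by the 23 constraints:

  0, 0, 0, 0, 0, 0, 0, 0, 0, 0, 1, 1
  0, 0, 0, 0, 0, 0, 0, 0, 0, 0, 1, 2
  0, 0, 0, 0, 1, 1, 1, 1, 1, 1, 2, 3
  0, 0, 0, 0, 1, 1, 1, 2, 2, 2, 3, 4
  0, 1, 1, 1, 2, 2, 2, 3, 3, 3, 4, 5
  0, 1, 1, 2, 3, 3, 3, 4, 4, 4, 5, 6
  1, 2, 2, 3, 4, 4, 4, 5, 5, 5, 6, 7
  1, 2, 2, 3, 4, 5, 5, 6, 6, 6, 7, 8
  1, 2, 2, 3, 4, 5, 6, 7, 7, 7, 8, 9
  1, 2, 3, 4, 5, 6, 7, 8, 8, 8, 9, 10
  1, 2, 3, 4, 5, 6, 7, 8, 8, 9, 10, 11
  1, 2, 3, 4, 5, 6, 7, 8, 9, 10, 11, 12

so w = (11, 12, 5, 8, 2, 4, 1, 6, 7, 3, 10, 9).

Fulton essential set (7 of the 36 Rothe cells):

[(2, 10, 0), (4, 4, 0), (4, 7, 1), (6, 1, 0), (6, 3, 1), (9, 3, 2), (11, 9, 8)]


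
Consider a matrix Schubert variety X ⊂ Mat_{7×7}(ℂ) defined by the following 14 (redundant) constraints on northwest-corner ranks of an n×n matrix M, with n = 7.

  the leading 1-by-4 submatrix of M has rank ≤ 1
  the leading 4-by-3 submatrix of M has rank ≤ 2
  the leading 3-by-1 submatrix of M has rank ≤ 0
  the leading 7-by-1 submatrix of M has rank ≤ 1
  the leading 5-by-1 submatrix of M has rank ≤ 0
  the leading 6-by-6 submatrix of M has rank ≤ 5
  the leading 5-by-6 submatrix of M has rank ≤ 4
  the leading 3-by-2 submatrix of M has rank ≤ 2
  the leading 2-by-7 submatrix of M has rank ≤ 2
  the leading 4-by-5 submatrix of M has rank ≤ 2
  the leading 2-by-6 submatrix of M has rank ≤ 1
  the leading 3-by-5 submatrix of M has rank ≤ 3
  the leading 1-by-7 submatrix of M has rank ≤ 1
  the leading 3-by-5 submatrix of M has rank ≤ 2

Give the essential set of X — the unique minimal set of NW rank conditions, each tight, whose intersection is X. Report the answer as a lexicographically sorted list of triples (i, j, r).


Computing R[i][j] = min implied NW-rank bound (n=7, 14 conditions):

  R[1]: 0 1 1 1 1 1 1
  R[2]: 0 1 1 1 1 1 2
  R[3]: 0 1 2 2 2 2 3
  R[4]: 0 1 2 2 2 3 4
  R[5]: 0 1 2 3 3 4 5
  R[6]: 1 2 3 4 4 5 6
  R[7]: 1 2 3 4 5 6 7

the unique w with this rank table is (2, 7, 3, 6, 4, 1, 5).

Rothe diagram D(w) (11 cells), 3 SE-corners (essential conditions):

[(2, 6, 1), (4, 5, 2), (5, 1, 0)]


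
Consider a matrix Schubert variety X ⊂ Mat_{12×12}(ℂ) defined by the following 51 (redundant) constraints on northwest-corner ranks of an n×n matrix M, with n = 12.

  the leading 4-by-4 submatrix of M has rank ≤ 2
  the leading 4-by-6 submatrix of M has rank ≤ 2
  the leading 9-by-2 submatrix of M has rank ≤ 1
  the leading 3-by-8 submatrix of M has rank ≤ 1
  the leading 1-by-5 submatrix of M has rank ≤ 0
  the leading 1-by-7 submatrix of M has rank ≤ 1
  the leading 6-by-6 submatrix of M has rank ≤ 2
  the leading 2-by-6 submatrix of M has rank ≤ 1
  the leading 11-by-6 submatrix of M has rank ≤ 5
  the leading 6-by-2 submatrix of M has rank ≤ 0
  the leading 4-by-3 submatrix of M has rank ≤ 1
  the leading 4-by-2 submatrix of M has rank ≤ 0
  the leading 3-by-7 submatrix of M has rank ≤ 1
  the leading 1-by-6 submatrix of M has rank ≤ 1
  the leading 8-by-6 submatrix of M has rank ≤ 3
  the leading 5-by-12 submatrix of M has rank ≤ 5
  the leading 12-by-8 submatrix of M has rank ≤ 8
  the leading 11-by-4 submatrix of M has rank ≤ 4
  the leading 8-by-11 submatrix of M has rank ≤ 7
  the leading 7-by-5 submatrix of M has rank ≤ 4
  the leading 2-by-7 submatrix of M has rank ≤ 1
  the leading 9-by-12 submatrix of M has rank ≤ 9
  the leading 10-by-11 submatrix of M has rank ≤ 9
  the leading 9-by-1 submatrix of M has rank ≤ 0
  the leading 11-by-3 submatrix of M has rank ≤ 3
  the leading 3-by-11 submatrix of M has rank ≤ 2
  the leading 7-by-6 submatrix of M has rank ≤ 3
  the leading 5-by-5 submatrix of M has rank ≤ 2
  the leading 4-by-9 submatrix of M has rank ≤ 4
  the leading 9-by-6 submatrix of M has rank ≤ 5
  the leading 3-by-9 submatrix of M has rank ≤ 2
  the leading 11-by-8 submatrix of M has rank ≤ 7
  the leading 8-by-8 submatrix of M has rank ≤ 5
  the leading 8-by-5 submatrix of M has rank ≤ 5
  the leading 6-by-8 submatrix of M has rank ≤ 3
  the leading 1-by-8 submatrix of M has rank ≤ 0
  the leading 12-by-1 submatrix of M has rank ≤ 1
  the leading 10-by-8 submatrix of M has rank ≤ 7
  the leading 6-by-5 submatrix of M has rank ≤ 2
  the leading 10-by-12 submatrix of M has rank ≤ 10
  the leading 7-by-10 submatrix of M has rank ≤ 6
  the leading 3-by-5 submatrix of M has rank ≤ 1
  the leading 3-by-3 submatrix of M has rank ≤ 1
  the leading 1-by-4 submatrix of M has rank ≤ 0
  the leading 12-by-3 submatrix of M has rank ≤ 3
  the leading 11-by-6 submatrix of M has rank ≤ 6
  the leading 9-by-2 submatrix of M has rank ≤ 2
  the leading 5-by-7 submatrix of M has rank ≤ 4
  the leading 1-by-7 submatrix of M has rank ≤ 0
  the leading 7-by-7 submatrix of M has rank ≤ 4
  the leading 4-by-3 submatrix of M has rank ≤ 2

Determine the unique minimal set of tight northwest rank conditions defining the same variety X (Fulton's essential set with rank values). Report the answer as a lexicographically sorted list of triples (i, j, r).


Propagating the 51 rank bounds to every northwest block:

  row 1: 0, 0, 0, 0, 0, 0, 0, 0, 1, 1, 1, 1
  row 2: 0, 0, 1, 1, 1, 1, 1, 1, 2, 2, 2, 2
  row 3: 0, 0, 1, 1, 1, 1, 1, 1, 2, 2, 2, 3
  row 4: 0, 0, 1, 2, 2, 2, 2, 2, 3, 3, 3, 4
  row 5: 0, 0, 1, 2, 2, 2, 3, 3, 4, 4, 4, 5
  row 6: 0, 0, 1, 2, 2, 2, 3, 3, 4, 5, 5, 6
  row 7: 0, 1, 2, 3, 3, 3, 4, 4, 5, 6, 6, 7
  row 8: 0, 1, 2, 3, 3, 3, 4, 5, 6, 7, 7, 8
  row 9: 0, 1, 2, 3, 4, 4, 5, 6, 7, 8, 8, 9
  row 10: 1, 2, 3, 4, 5, 5, 6, 7, 8, 9, 9, 10
  row 11: 1, 2, 3, 4, 5, 5, 6, 7, 8, 9, 10, 11
  row 12: 1, 2, 3, 4, 5, 6, 7, 8, 9, 10, 11, 12

reading off 1-entries of Δ²R: w = (9, 3, 12, 4, 7, 10, 2, 8, 5, 1, 11, 6).

Fulton essential set (9 of the 36 Rothe cells):

[(1, 8, 0), (3, 8, 1), (3, 11, 2), (6, 2, 0), (6, 6, 2), (6, 8, 3), (8, 6, 3), (9, 1, 0), (11, 6, 5)]


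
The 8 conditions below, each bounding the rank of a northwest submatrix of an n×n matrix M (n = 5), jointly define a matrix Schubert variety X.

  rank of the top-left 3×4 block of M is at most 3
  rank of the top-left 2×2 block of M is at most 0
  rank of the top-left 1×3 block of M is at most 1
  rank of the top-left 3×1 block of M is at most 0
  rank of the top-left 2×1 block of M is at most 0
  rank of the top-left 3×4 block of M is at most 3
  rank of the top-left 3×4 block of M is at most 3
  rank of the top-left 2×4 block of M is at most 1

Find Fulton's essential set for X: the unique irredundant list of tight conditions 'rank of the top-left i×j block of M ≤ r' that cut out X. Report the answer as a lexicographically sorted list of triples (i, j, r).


Recovering R(i,j) via the rank-extension bound from the 8 conditions:

  R[1]: 0 | 0 | 1 | 1 | 1
  R[2]: 0 | 0 | 1 | 1 | 2
  R[3]: 0 | 1 | 2 | 2 | 3
  R[4]: 1 | 2 | 3 | 3 | 4
  R[5]: 1 | 2 | 3 | 4 | 5

the unique w with this rank table is (3, 5, 2, 1, 4).

3 SE-corners of the 6-cell Rothe diagram give Ess(w):

[(2, 2, 0), (2, 4, 1), (3, 1, 0)]


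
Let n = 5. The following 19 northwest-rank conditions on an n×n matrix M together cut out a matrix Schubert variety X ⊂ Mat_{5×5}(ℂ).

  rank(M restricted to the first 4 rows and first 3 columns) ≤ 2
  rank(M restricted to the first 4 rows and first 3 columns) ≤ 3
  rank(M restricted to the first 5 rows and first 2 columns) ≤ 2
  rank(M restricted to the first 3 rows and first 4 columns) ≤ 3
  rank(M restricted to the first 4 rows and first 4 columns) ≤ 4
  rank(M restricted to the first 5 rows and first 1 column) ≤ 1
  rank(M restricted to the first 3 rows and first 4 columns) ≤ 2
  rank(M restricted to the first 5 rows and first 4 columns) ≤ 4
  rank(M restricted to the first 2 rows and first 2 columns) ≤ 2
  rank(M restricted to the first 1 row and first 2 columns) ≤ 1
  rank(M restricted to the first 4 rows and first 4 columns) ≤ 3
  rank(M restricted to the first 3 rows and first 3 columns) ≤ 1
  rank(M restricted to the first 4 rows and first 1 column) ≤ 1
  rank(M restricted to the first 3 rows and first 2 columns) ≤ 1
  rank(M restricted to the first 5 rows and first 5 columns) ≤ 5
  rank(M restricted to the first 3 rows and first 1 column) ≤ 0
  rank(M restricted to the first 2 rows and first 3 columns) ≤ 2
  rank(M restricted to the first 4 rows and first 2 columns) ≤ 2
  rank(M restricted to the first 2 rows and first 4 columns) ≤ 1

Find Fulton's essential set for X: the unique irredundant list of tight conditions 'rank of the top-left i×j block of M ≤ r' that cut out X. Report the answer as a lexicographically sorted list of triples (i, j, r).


Recovering R(i,j) via the rank-extension bound from the 19 conditions:

  row 1: 0, 1, 1, 1, 1
  row 2: 0, 1, 1, 1, 2
  row 3: 0, 1, 1, 2, 3
  row 4: 1, 2, 2, 3, 4
  row 5: 1, 2, 3, 4, 5

so w = (2, 5, 4, 1, 3).

|D(w)|=6, |Ess(w)|=3:

[(2, 4, 1), (3, 1, 0), (3, 3, 1)]


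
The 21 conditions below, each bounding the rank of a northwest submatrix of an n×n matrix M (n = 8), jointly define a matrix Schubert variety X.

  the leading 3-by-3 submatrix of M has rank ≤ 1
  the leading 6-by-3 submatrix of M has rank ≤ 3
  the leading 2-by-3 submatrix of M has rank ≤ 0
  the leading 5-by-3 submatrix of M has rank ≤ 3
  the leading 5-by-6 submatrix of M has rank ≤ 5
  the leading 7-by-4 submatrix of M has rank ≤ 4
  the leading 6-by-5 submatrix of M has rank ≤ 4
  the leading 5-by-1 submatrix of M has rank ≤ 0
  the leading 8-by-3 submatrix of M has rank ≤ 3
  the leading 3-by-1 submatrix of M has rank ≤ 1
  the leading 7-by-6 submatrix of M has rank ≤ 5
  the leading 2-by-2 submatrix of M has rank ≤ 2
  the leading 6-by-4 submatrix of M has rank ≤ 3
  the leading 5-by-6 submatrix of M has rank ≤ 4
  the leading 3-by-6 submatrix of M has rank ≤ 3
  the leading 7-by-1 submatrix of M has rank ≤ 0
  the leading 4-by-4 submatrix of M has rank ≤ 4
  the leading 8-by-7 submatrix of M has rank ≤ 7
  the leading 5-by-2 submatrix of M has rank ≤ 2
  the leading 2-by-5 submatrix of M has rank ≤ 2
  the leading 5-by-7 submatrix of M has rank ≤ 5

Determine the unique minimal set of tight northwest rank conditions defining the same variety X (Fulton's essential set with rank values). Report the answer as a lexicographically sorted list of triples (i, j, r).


The tightest implied rank at each (i,j), from the 21 conditions:

  R[1]: 0, 0, 0, 1, 1, 1, 1, 1
  R[2]: 0, 0, 0, 1, 2, 2, 2, 2
  R[3]: 0, 1, 1, 2, 3, 3, 3, 3
  R[4]: 0, 1, 2, 3, 4, 4, 4, 4
  R[5]: 0, 1, 2, 3, 4, 4, 5, 5
  R[6]: 0, 1, 2, 3, 4, 5, 6, 6
  R[7]: 0, 1, 2, 3, 4, 5, 6, 7
  R[8]: 1, 2, 3, 4, 5, 6, 7, 8

hence w(1..8) = (4, 5, 2, 3, 7, 6, 8, 1).

3 SE-corners of the 12-cell Rothe diagram give Ess(w):

[(2, 3, 0), (5, 6, 4), (7, 1, 0)]
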